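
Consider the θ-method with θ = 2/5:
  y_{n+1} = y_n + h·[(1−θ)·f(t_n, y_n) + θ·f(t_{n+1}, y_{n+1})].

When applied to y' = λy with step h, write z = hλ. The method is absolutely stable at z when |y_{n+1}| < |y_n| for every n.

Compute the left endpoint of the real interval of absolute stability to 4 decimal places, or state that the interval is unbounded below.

Set f=λy, z=hλ:
  y_{n+1} = y_n + z·[3/5·y_n + 2/5·y_{n+1}] ⇒ (1 − 2/5z)y_{n+1} = (1 + 3/5z)y_n
  Hence R(z) = (1 + 3/5z)/(1 − 2/5z).

Need |R(x)|<1, x<0.
x=-1.8: |R|=0.0465
R=−1: 1+3/5x = −1+2/5x ⇒ -1/5x=2 ⇒ x=2/(-1/5)=-10.0000
Confirm numerically:
  x=-8.040: |R|=0.90702 <1
  x=-6.568: |R|=0.81076 <1
  x=-4.881: |R|=0.65323 <1
  x=-4.490: |R|=0.60587 <1
  x=-10.515: |R|=1.01978 >1
  x=-10.419: |R|=1.01622 >1
  x=-10.375: |R|=1.01456 >1
Interval (-10.0000, 0).

left endpoint -10.0000.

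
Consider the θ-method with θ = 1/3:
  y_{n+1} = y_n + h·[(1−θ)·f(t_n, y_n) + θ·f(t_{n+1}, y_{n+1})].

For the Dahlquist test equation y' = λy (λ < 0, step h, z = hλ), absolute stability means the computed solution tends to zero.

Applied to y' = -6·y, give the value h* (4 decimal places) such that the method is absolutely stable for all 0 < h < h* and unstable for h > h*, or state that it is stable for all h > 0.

Test eqn y'=λy, z=hλ:
  y_{n+1} = y_n + z·[2/3·y_n + 1/3·y_{n+1}] ⇒ (1 − 1/3z)y_{n+1} = (1 + 2/3z)y_n
  ⇒ R(z) = (1 + 2/3z)/(1 − 1/3z).

Need |R(x)|<1, x<0.
x=-1.26: |R|=0.1127
R=−1: 1+2/3x = −1+1/3x ⇒ -1/3x=2 ⇒ x=2/(-1/3)=-6.0000
Confirm numerically:
  x=-5.926: |R|=0.99171 <1
  x=-5.907: |R|=0.98956 <1
  x=-4.254: |R|=0.75931 <1
  x=-6.596: |R|=1.06211 >1
  x=-6.051: |R|=1.00563 >1
Interval (-6.0000, 0).

(-6.0000,0); λ=-6 ⇒ h* = (6)/6 = 1.0000.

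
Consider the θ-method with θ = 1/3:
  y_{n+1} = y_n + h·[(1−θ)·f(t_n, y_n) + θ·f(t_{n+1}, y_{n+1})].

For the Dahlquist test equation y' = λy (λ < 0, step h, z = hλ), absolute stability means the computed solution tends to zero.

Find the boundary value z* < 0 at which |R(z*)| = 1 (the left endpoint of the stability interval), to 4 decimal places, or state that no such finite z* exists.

left endpoint -6.0000.

Set f=λy, z=hλ:
  y_{n+1} = y_n + z·[2/3·y_n + 1/3·y_{n+1}] ⇒ (1 − 1/3z)y_{n+1} = (1 + 2/3z)y_n
  R(z) = (1 + 2/3z)/(1 − 1/3z).

Find x<0 with |R(x)|<1.
x=-0.83: |R|=0.3499
R=−1: 1+2/3x = −1+1/3x ⇒ -1/3x=2 ⇒ x=2/(-1/3)=-6.0000
Confirm numerically:
  x=-5.930: |R|=0.99216 <1
  x=-5.000: |R|=0.87500 <1
  x=-3.933: |R|=0.70186 <1
  x=-3.726: |R|=0.66191 <1
  x=-6.513: |R|=1.05393 >1
  x=-6.354: |R|=1.03784 >1
Stable set (-6.0000, 0).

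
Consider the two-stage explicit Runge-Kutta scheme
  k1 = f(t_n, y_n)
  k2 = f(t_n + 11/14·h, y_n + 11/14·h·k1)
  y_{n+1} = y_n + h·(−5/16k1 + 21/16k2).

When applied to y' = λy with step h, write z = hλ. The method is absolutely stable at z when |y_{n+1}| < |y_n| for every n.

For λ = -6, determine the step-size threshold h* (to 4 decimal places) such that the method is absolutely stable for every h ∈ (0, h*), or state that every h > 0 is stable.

(-0.9697,0); λ=-6 ⇒ h* = (32/33)/6 = 0.1616.

Test eqn y'=λy, z=hλ:
  k1=λy_n ⇒ h·k1=z·y_n;  k2=λ(1+11/14z)y_n ⇒ h·k2=z(1+11/14z)y_n
  y_{n+1}/y_n = 1 − 5/16z + 21/16z(1+11/14z) = 1 + z + 33/32z²
  ⇒ R(z) = 1 + z + 33/32z².

Find x<0 with |R(x)|<1.
x=-1.25: |R|=1.3613
R=1: x+33/32x²=0 ⇒ x=−32/33=-0.9697; min R=1−1/(4·33/32)=0.7576>−1
Confirm numerically:
  x=-0.918: |R|=0.95106 <1
  x=-0.848: |R|=0.89358 <1
  x=-0.533: |R|=0.75997 <1
  x=-0.461: |R|=0.75816 <1
  x=-1.543: |R|=1.91225 >1
  x=-1.455: |R|=1.72818 >1
  x=-1.410: |R|=1.64023 >1
So |R|<1 on (-0.9697, 0).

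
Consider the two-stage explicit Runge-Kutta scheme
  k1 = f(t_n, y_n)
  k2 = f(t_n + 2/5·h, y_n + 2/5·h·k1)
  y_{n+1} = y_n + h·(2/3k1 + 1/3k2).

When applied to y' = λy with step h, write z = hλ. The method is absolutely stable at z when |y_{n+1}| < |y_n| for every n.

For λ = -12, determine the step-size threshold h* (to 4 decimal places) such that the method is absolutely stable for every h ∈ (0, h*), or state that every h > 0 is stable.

On y'=λy, z=hλ:
  k1=λy_n ⇒ h·k1=z·y_n;  k2=λ(1+2/5z)y_n ⇒ h·k2=z(1+2/5z)y_n
  y_{n+1}/y_n = 1 + 2/3z + 1/3z(1+2/5z) = 1 + z + 2/15z²
  R(z) = 1 + z + 2/15z².

Solve |R(x)|<1 on ℝ⁻.
x=-0.38: |R|=0.6393
R=1: x+2/15x²=0 ⇒ x=−15/2=-7.5000; min R=1−1/(4·2/15)=-0.8750>−1
Confirm numerically:
  x=-6.885: |R|=0.43543 <1
  x=-6.635: |R|=0.23476 <1
  x=-6.307: |R|=0.00323 <1
  x=-6.062: |R|=0.16229 <1
  x=-7.943: |R|=1.46917 >1
  x=-7.560: |R|=1.06048 >1
So |R|<1 on (-7.5000, 0).

(-7.5000,0); λ=-12 ⇒ h* = (15/2)/12 = 0.6250.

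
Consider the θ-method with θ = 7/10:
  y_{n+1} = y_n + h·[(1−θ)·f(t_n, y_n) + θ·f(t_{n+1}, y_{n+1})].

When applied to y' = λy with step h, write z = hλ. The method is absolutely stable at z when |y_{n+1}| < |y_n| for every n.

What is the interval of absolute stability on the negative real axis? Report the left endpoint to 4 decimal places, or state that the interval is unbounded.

(−∞, 0) — no finite endpoint.

Test eqn y'=λy, z=hλ:
  y_{n+1} = y_n + z·[3/10·y_n + 7/10·y_{n+1}] ⇒ (1 − 7/10z)y_{n+1} = (1 + 3/10z)y_n
  R(z) = (1 + 3/10z)/(1 − 7/10z).

Need |R(x)|<1, x<0.
x=-1.43: |R|=0.2854
x=-2: |R|=0.1667
x=-10: |R|=0.2500
x=-100: |R|=0.4085
θ=7/10≥1/2 ⇒ |1+3/10x|<|1−7/10x| ∀x<0 ⇒ unbounded interval.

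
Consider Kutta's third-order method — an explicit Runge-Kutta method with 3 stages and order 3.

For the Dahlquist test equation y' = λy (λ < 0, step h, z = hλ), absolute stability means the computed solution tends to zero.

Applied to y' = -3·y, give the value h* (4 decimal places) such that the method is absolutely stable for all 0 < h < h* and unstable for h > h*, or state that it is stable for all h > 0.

On y'=λy, z=hλ:
  order 3, 3-stage ⇒ R(z)=1+z+z^2/2+z^3/6
  (e.g. R(-0.59)=0.54982, |R|=0.54982)

Need |R(x)|<1, x<0.
x=-0.59: |R|=0.5498
|R(-2.31)|=0.6963 |R(-2.14)|=0.4836 |R(-0.72)|=0.4770
Bisect:
  x_lo=-3.4100 |R|=3.2046  x_hi=-0.3340 |R|=0.7156
  mid=-1.87197 |R|=0.21315 →hi
  mid=-2.64098 |R|=1.22364 →lo
  mid=-2.25648 |R|=0.62551 →hi
  mid=-2.44873 |R|=0.89780 →hi
  mid=-2.54486 |R|=1.05358 →lo
  mid=-2.49679 |R|=0.97396 →hi
  mid=-2.52082 |R|=1.01333 →lo
  ...
  [-2.51275,-2.51256] ⇒ x*=-2.5127
So |R|<1 on (-2.5127, 0).

(-2.5127,0); λ=-3 ⇒ h* = 0.8376.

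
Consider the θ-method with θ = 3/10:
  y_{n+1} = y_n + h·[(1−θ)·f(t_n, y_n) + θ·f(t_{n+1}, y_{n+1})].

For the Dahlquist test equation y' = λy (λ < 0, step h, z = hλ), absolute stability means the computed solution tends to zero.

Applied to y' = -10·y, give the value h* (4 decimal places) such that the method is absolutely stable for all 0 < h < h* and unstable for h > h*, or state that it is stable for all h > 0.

(-5.0000,0); λ=-10 ⇒ h* = (5)/10 = 0.5000.

On y'=λy, z=hλ:
  y_{n+1} = y_n + z·[7/10·y_n + 3/10·y_{n+1}] ⇒ (1 − 3/10z)y_{n+1} = (1 + 7/10z)y_n
  R(z) = (1 + 7/10z)/(1 − 3/10z).

Find x<0 with |R(x)|<1.
x=-1.72: |R|=0.1346
R=−1: 1+7/10x = −1+3/10x ⇒ -2/5x=2 ⇒ x=2/(-2/5)=-5.0000
Confirm numerically:
  x=-4.563: |R|=0.92621 <1
  x=-3.515: |R|=0.71088 <1
  x=-3.349: |R|=0.67057 <1
  x=-5.439: |R|=1.06672 >1
  x=-5.370: |R|=1.05668 >1
  x=-5.337: |R|=1.05182 >1
So |R|<1 on (-5.0000, 0).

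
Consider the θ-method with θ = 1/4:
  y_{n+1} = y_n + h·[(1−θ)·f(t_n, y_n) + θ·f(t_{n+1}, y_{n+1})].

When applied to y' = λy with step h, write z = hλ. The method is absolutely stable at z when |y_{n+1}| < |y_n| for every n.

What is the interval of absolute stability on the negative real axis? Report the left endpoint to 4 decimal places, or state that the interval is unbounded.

On y'=λy, z=hλ:
  y_{n+1} = y_n + z·[3/4·y_n + 1/4·y_{n+1}] ⇒ (1 − 1/4z)y_{n+1} = (1 + 3/4z)y_n
  R(z) = (1 + 3/4z)/(1 − 1/4z).

Find x<0 with |R(x)|<1.
x=-0.42: |R|=0.6199
R=−1: 1+3/4x = −1+1/4x ⇒ -1/2x=2 ⇒ x=2/(-1/2)=-4.0000
Confirm numerically:
  x=-3.301: |R|=0.80852 <1
  x=-2.433: |R|=0.51282 <1
  x=-1.713: |R|=0.19937 <1
  x=-4.330: |R|=1.07923 >1
  x=-4.272: |R|=1.06576 >1
  x=-4.220: |R|=1.05353 >1
Stable set (-4.0000, 0).

z∈(-4.0000,0).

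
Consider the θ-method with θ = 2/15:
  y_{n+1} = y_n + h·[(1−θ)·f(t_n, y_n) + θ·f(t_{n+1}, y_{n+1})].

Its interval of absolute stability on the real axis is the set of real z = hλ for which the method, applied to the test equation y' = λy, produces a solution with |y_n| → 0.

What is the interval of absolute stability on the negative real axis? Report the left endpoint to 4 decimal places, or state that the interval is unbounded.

With y'=λy (z=hλ):
  y_{n+1} = y_n + z·[13/15·y_n + 2/15·y_{n+1}] ⇒ (1 − 2/15z)y_{n+1} = (1 + 13/15z)y_n
  ⇒ R(z) = (1 + 13/15z)/(1 − 2/15z).

Solve |R(x)|<1 on ℝ⁻.
x=-0.91: |R|=0.1885
R=−1: 1+13/15x = −1+2/15x ⇒ -11/15x=2 ⇒ x=2/(-11/15)=-2.7273
Confirm numerically:
  x=-2.425: |R|=0.83249 <1
  x=-1.846: |R|=0.48138 <1
  x=-1.411: |R|=0.18758 <1
  x=-1.343: |R|=0.13904 <1
  x=-3.131: |R|=1.20887 >1
  x=-3.089: |R|=1.18788 >1
Interval (-2.7273, 0).

z∈(-2.7273,0).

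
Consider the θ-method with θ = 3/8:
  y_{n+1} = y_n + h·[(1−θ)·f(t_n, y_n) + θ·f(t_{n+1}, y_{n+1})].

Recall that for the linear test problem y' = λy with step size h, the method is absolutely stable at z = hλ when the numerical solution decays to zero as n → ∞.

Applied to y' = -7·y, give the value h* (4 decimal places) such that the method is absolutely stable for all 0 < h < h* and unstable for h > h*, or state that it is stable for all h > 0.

Set f=λy, z=hλ:
  y_{n+1} = y_n + z·[5/8·y_n + 3/8·y_{n+1}] ⇒ (1 − 3/8z)y_{n+1} = (1 + 5/8z)y_n
  so R(z) = (1 + 5/8z)/(1 − 3/8z).

Find x<0 with |R(x)|<1.
x=-0.35: |R|=0.6906
R=−1: 1+5/8x = −1+3/8x ⇒ -1/4x=2 ⇒ x=2/(-1/4)=-8.0000
Confirm numerically:
  x=-7.778: |R|=0.98583 <1
  x=-7.269: |R|=0.95095 <1
  x=-4.889: |R|=0.72550 <1
  x=-8.079: |R|=1.00490 >1
  x=-8.048: |R|=1.00299 >1
Interval (-8.0000, 0).

(-8.0000,0); λ=-7 ⇒ h* = (8)/7 = 1.1429.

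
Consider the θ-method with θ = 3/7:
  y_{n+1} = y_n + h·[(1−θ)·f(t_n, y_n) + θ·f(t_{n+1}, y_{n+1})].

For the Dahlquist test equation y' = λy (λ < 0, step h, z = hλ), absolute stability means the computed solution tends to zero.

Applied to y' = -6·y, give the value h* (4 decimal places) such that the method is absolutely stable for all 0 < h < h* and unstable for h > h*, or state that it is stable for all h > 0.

On y'=λy, z=hλ:
  y_{n+1} = y_n + z·[4/7·y_n + 3/7·y_{n+1}] ⇒ (1 − 3/7z)y_{n+1} = (1 + 4/7z)y_n
  Hence R(z) = (1 + 4/7z)/(1 − 3/7z).

Solve |R(x)|<1 on ℝ⁻.
x=-1.59: |R|=0.0544
R=−1: 1+4/7x = −1+3/7x ⇒ -1/7x=2 ⇒ x=2/(-1/7)=-14.0000
Confirm numerically:
  x=-10.507: |R|=0.90932 <1
  x=-8.050: |R|=0.80899 <1
  x=-6.219: |R|=0.69673 <1
  x=-14.433: |R|=1.00861 >1
  x=-14.284: |R|=1.00570 >1
  x=-14.136: |R|=1.00275 >1
Stable set (-14.0000, 0).

(-14.0000,0); λ=-6 ⇒ h* = (14)/6 = 2.3333.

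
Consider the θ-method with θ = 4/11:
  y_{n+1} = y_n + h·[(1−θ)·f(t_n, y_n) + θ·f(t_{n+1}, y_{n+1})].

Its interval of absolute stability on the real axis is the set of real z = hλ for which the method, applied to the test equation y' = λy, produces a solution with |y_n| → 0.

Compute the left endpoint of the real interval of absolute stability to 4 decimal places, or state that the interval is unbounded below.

z* = -7.3333.

Set f=λy, z=hλ:
  y_{n+1} = y_n + z·[7/11·y_n + 4/11·y_{n+1}] ⇒ (1 − 4/11z)y_{n+1} = (1 + 7/11z)y_n
  Hence R(z) = (1 + 7/11z)/(1 − 4/11z).

Need |R(x)|<1, x<0.
x=-0.58: |R|=0.5210
R=−1: 1+7/11x = −1+4/11x ⇒ -3/11x=2 ⇒ x=2/(-3/11)=-7.3333
Confirm numerically:
  x=-6.569: |R|=0.93849 <1
  x=-5.109: |R|=0.78773 <1
  x=-3.085: |R|=0.45394 <1
  x=-7.861: |R|=1.03730 >1
  x=-7.435: |R|=1.00749 >1
  x=-7.385: |R|=1.00382 >1
Stable set (-7.3333, 0).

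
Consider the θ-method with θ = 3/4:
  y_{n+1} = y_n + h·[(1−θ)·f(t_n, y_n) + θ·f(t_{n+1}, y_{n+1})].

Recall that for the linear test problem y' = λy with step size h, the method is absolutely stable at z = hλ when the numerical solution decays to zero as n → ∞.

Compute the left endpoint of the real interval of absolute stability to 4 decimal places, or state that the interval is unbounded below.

Set f=λy, z=hλ:
  y_{n+1} = y_n + z·[1/4·y_n + 3/4·y_{n+1}] ⇒ (1 − 3/4z)y_{n+1} = (1 + 1/4z)y_n
  so R(z) = (1 + 1/4z)/(1 − 3/4z).

Find x<0 with |R(x)|<1.
x=-1.58: |R|=0.2769
x=-2: |R|=0.2000
x=-10: |R|=0.1765
x=-100: |R|=0.3158
θ=3/4≥1/2 ⇒ |1+1/4x|<|1−3/4x| ∀x<0 ⇒ interval (−∞,0).

(−∞, 0) — no finite endpoint.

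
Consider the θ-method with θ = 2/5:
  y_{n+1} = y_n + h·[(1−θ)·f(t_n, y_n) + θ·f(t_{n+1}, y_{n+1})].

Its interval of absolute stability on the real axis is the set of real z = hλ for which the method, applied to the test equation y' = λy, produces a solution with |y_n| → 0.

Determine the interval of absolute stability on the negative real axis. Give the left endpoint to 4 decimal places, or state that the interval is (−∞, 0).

(-10.0000, 0).

On y'=λy, z=hλ:
  y_{n+1} = y_n + z·[3/5·y_n + 2/5·y_{n+1}] ⇒ (1 − 2/5z)y_{n+1} = (1 + 3/5z)y_n
  ⇒ R(z) = (1 + 3/5z)/(1 − 2/5z).

Need |R(x)|<1, x<0.
x=-1.15: |R|=0.2123
R=−1: 1+3/5x = −1+2/5x ⇒ -1/5x=2 ⇒ x=2/(-1/5)=-10.0000
Confirm numerically:
  x=-7.744: |R|=0.88989 <1
  x=-6.940: |R|=0.83792 <1
  x=-5.530: |R|=0.72167 <1
  x=-10.311: |R|=1.01214 >1
  x=-10.152: |R|=1.00601 >1
So |R|<1 on (-10.0000, 0).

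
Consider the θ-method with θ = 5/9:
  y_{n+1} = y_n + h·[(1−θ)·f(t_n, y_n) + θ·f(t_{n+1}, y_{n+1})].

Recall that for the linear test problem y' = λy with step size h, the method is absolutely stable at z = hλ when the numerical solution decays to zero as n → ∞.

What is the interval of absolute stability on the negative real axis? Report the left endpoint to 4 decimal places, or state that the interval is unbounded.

Test eqn y'=λy, z=hλ:
  y_{n+1} = y_n + z·[4/9·y_n + 5/9·y_{n+1}] ⇒ (1 − 5/9z)y_{n+1} = (1 + 4/9z)y_n
  R(z) = (1 + 4/9z)/(1 − 5/9z).

Find x<0 with |R(x)|<1.
x=-1.08: |R|=0.3250
x=-2: |R|=0.0526
x=-10: |R|=0.5254
x=-100: |R|=0.7682
θ=5/9≥1/2 ⇒ |1+4/9x|<|1−5/9x| ∀x<0 ⇒ unbounded interval.

(−∞, 0) — no finite endpoint.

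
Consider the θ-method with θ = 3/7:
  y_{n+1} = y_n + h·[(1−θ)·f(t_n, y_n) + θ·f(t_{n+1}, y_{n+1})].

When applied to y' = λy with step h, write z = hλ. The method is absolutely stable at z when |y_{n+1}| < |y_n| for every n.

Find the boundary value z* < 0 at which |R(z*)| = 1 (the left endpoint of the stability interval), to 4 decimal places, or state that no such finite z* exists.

With y'=λy (z=hλ):
  y_{n+1} = y_n + z·[4/7·y_n + 3/7·y_{n+1}] ⇒ (1 − 3/7z)y_{n+1} = (1 + 4/7z)y_n
  Hence R(z) = (1 + 4/7z)/(1 − 3/7z).

Find x<0 with |R(x)|<1.
x=-1.65: |R|=0.0335
R=−1: 1+4/7x = −1+3/7x ⇒ -1/7x=2 ⇒ x=2/(-1/7)=-14.0000
Confirm numerically:
  x=-13.749: |R|=0.99480 <1
  x=-8.195: |R|=0.81621 <1
  x=-7.798: |R|=0.79595 <1
  x=-14.498: |R|=1.00986 >1
  x=-14.244: |R|=1.00491 >1
Interval (-14.0000, 0).

left endpoint -14.0000.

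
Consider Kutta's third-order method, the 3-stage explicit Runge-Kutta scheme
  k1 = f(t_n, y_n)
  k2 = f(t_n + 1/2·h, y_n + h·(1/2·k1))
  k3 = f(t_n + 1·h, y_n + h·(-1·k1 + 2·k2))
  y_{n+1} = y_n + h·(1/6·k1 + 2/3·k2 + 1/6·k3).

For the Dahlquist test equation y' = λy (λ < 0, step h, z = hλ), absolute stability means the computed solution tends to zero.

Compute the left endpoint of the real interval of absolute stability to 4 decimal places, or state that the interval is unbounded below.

On y'=λy, z=hλ:
  order 3, 3-stage ⇒ R(z)=1+z+z^2/2+z^3/6
  (e.g. R(-0.66)=0.50988, |R|=0.50988)

Boundary: |R(x)|=1, x<0.
x=-0.66: |R|=0.5099
|R(-2.67)|=1.2779 |R(-2.45)|=0.8998 |R(-1.12)|=0.2730
Bisect:
  x_lo=-2.9037 |R|=1.7685  x_hi=-0.2170 |R|=0.8048
  mid=-1.56039 |R|=0.02381 →hi
  mid=-2.23207 |R|=0.59441 →hi
  mid=-2.56791 |R|=1.09302 →lo
  mid=-2.39999 |R|=0.82398 →hi
  mid=-2.48395 |R|=0.95327 →hi
  mid=-2.52593 |R|=1.02180 →lo
  mid=-2.50494 |R|=0.98721 →hi
  mid=-2.51543 |R|=1.00442 →lo
  ...
  [-2.51281,-2.51264] ⇒ x*=-2.5127
So |R|<1 on (-2.5127, 0).

z* = -2.5127.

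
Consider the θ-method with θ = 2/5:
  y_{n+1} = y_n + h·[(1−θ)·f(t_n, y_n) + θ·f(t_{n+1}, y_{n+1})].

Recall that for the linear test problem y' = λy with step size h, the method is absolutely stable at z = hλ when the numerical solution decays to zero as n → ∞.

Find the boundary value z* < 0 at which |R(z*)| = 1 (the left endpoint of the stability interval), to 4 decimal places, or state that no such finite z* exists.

Set f=λy, z=hλ:
  y_{n+1} = y_n + z·[3/5·y_n + 2/5·y_{n+1}] ⇒ (1 − 2/5z)y_{n+1} = (1 + 3/5z)y_n
  R(z) = (1 + 3/5z)/(1 − 2/5z).

Find x<0 with |R(x)|<1.
x=-0.82: |R|=0.3825
R=−1: 1+3/5x = −1+2/5x ⇒ -1/5x=2 ⇒ x=2/(-1/5)=-10.0000
Confirm numerically:
  x=-9.787: |R|=0.99133 <1
  x=-5.061: |R|=0.67339 <1
  x=-4.537: |R|=0.61184 <1
  x=-10.555: |R|=1.02126 >1
  x=-10.396: |R|=1.01535 >1
  x=-10.350: |R|=1.01362 >1
Stable set (-10.0000, 0).

left endpoint -10.0000.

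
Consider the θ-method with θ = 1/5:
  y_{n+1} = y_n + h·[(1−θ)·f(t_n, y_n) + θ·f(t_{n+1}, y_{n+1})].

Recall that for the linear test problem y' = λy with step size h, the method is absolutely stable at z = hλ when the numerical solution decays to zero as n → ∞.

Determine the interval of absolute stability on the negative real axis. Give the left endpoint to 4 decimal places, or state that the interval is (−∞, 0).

With y'=λy (z=hλ):
  y_{n+1} = y_n + z·[4/5·y_n + 1/5·y_{n+1}] ⇒ (1 − 1/5z)y_{n+1} = (1 + 4/5z)y_n
  Hence R(z) = (1 + 4/5z)/(1 − 1/5z).

Find x<0 with |R(x)|<1.
x=-1.07: |R|=0.1186
R=−1: 1+4/5x = −1+1/5x ⇒ -3/5x=2 ⇒ x=2/(-3/5)=-3.3333
Confirm numerically:
  x=-2.516: |R|=0.67376 <1
  x=-2.464: |R|=0.65059 <1
  x=-2.321: |R|=0.58517 <1
  x=-3.762: |R|=1.14677 >1
  x=-3.462: |R|=1.04562 >1
Stable set (-3.3333, 0).

(-3.3333, 0).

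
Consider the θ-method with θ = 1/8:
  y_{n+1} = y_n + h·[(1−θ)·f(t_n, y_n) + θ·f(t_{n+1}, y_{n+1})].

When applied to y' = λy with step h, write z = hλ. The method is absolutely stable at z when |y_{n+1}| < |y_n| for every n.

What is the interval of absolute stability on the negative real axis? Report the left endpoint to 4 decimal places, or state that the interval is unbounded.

z∈(-2.6667,0).

On y'=λy, z=hλ:
  y_{n+1} = y_n + z·[7/8·y_n + 1/8·y_{n+1}] ⇒ (1 − 1/8z)y_{n+1} = (1 + 7/8z)y_n
  R(z) = (1 + 7/8z)/(1 − 1/8z).

Need |R(x)|<1, x<0.
x=-1.58: |R|=0.3194
R=−1: 1+7/8x = −1+1/8x ⇒ -3/4x=2 ⇒ x=2/(-3/4)=-2.6667
Confirm numerically:
  x=-2.302: |R|=0.78761 <1
  x=-1.697: |R|=0.40002 <1
  x=-1.486: |R|=0.25322 <1
  x=-2.893: |R|=1.12467 >1
  x=-2.751: |R|=1.04707 >1
  x=-2.744: |R|=1.04319 >1
So |R|<1 on (-2.6667, 0).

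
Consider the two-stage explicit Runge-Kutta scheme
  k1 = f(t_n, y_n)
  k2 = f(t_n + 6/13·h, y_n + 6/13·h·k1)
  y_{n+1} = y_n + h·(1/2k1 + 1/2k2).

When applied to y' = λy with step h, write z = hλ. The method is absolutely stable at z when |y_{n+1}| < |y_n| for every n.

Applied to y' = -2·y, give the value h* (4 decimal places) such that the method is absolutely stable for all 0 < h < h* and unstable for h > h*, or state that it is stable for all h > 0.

(-4.3333,0); λ=-2 ⇒ h* = (13/3)/2 = 2.1667.

With y'=λy (z=hλ):
  k1=λy_n ⇒ h·k1=z·y_n;  k2=λ(1+6/13z)y_n ⇒ h·k2=z(1+6/13z)y_n
  y_{n+1}/y_n = 1 + 1/2z + 1/2z(1+6/13z) = 1 + z + 3/13z²
  Hence R(z) = 1 + z + 3/13z².

Find x<0 with |R(x)|<1.
x=-1.54: |R|=0.0073
R=1: x+3/13x²=0 ⇒ x=−13/3=-4.3333; min R=1−1/(4·3/13)=-0.0833>−1
Confirm numerically:
  x=-4.145: |R|=0.81985 <1
  x=-3.672: |R|=0.43960 <1
  x=-3.322: |R|=0.22470 <1
  x=-2.212: |R|=0.08286 <1
  x=-4.612: |R|=1.29659 >1
  x=-4.466: |R|=1.13673 >1
Stable set (-4.3333, 0).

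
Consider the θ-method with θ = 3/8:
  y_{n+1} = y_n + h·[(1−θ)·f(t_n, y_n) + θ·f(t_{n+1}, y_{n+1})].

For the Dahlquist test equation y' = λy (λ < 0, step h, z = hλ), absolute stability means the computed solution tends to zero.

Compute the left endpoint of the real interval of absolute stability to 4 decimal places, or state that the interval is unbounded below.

With y'=λy (z=hλ):
  y_{n+1} = y_n + z·[5/8·y_n + 3/8·y_{n+1}] ⇒ (1 − 3/8z)y_{n+1} = (1 + 5/8z)y_n
  so R(z) = (1 + 5/8z)/(1 − 3/8z).

Find x<0 with |R(x)|<1.
x=-1.36: |R|=0.0993
R=−1: 1+5/8x = −1+3/8x ⇒ -1/4x=2 ⇒ x=2/(-1/4)=-8.0000
Confirm numerically:
  x=-7.538: |R|=0.96982 <1
  x=-7.536: |R|=0.96968 <1
  x=-3.591: |R|=0.53028 <1
  x=-8.516: |R|=1.03076 >1
  x=-8.299: |R|=1.01818 >1
Interval (-8.0000, 0).

left endpoint -8.0000.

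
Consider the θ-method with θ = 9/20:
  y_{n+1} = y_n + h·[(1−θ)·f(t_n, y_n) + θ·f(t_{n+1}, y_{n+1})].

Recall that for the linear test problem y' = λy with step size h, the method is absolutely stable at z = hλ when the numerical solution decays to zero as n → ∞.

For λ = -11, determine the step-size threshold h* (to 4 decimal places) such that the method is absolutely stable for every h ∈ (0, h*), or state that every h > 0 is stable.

Test eqn y'=λy, z=hλ:
  y_{n+1} = y_n + z·[11/20·y_n + 9/20·y_{n+1}] ⇒ (1 − 9/20z)y_{n+1} = (1 + 11/20z)y_n
  ⇒ R(z) = (1 + 11/20z)/(1 − 9/20z).

Solve |R(x)|<1 on ℝ⁻.
x=-1.07: |R|=0.2778
R=−1: 1+11/20x = −1+9/20x ⇒ -1/10x=2 ⇒ x=2/(-1/10)=-20.0000
Confirm numerically:
  x=-15.159: |R|=0.93811 <1
  x=-13.666: |R|=0.91141 <1
  x=-9.807: |R|=0.81170 <1
  x=-8.009: |R|=0.73956 <1
  x=-20.374: |R|=1.00368 >1
  x=-20.144: |R|=1.00143 >1
  x=-20.097: |R|=1.00097 >1
Interval (-20.0000, 0).

(-20.0000,0); λ=-11 ⇒ h* = (20)/11 = 1.8182.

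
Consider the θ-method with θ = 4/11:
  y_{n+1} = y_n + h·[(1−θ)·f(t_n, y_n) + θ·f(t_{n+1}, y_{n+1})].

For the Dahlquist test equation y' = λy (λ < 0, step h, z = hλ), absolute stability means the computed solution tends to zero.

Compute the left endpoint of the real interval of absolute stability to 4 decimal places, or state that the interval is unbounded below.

On y'=λy, z=hλ:
  y_{n+1} = y_n + z·[7/11·y_n + 4/11·y_{n+1}] ⇒ (1 − 4/11z)y_{n+1} = (1 + 7/11z)y_n
  R(z) = (1 + 7/11z)/(1 − 4/11z).

Boundary: |R(x)|=1, x<0.
x=-0.56: |R|=0.5347
R=−1: 1+7/11x = −1+4/11x ⇒ -3/11x=2 ⇒ x=2/(-3/11)=-7.3333
Confirm numerically:
  x=-5.662: |R|=0.85099 <1
  x=-5.324: |R|=0.81335 <1
  x=-4.581: |R|=0.71842 <1
  x=-4.405: |R|=0.69305 <1
  x=-7.850: |R|=1.03656 >1
  x=-7.843: |R|=1.03609 >1
  x=-7.462: |R|=1.00945 >1
So |R|<1 on (-7.3333, 0).

z* = -7.3333.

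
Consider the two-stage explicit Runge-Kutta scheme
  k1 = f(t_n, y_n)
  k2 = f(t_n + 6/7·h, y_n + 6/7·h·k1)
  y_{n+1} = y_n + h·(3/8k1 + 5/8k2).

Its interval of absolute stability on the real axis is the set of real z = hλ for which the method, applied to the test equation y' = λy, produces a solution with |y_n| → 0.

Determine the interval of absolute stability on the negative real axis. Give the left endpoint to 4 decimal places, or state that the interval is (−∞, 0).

(-1.8667, 0).

With y'=λy (z=hλ):
  k1=λy_n ⇒ h·k1=z·y_n;  k2=λ(1+6/7z)y_n ⇒ h·k2=z(1+6/7z)y_n
  y_{n+1}/y_n = 1 + 3/8z + 5/8z(1+6/7z) = 1 + z + 15/28z²
  R(z) = 1 + z + 15/28z².

Boundary: |R(x)|=1, x<0.
x=-0.41: |R|=0.6801
R=1: x+15/28x²=0 ⇒ x=−28/15=-1.8667; min R=1−1/(4·15/28)=0.5333>−1
Confirm numerically:
  x=-1.484: |R|=0.69578 <1
  x=-1.455: |R|=0.67912 <1
  x=-0.939: |R|=0.53335 <1
  x=-2.408: |R|=1.69832 >1
  x=-2.288: |R|=1.51643 >1
So |R|<1 on (-1.8667, 0).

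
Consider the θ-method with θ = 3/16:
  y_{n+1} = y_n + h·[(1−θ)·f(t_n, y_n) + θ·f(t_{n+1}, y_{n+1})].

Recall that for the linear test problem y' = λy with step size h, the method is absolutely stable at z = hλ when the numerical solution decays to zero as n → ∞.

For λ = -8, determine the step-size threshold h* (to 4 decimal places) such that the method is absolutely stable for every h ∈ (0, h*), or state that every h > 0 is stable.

Set f=λy, z=hλ:
  y_{n+1} = y_n + z·[13/16·y_n + 3/16·y_{n+1}] ⇒ (1 − 3/16z)y_{n+1} = (1 + 13/16z)y_n
  so R(z) = (1 + 13/16z)/(1 − 3/16z).

Find x<0 with |R(x)|<1.
x=-0.5: |R|=0.5429
R=−1: 1+13/16x = −1+3/16x ⇒ -5/8x=2 ⇒ x=2/(-5/8)=-3.2000
Confirm numerically:
  x=-2.916: |R|=0.88524 <1
  x=-2.138: |R|=0.52619 <1
  x=-2.039: |R|=0.47506 <1
  x=-1.470: |R|=0.15238 <1
  x=-3.743: |R|=1.19942 >1
  x=-3.424: |R|=1.08526 >1
So |R|<1 on (-3.2000, 0).

(-3.2000,0); λ=-8 ⇒ h* = (16/5)/8 = 0.4000.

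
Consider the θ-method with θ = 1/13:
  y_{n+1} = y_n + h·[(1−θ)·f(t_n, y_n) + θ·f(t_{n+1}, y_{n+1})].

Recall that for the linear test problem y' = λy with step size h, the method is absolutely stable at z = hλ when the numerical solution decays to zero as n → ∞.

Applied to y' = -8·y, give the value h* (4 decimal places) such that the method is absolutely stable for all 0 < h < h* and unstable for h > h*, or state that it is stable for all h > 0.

Set f=λy, z=hλ:
  y_{n+1} = y_n + z·[12/13·y_n + 1/13·y_{n+1}] ⇒ (1 − 1/13z)y_{n+1} = (1 + 12/13z)y_n
  Hence R(z) = (1 + 12/13z)/(1 − 1/13z).

Boundary: |R(x)|=1, x<0.
x=-1.16: |R|=0.0650
R=−1: 1+12/13x = −1+1/13x ⇒ -11/13x=2 ⇒ x=2/(-11/13)=-2.3636
Confirm numerically:
  x=-2.176: |R|=0.86400 <1
  x=-2.128: |R|=0.82866 <1
  x=-2.116: |R|=0.81979 <1
  x=-1.116: |R|=0.02777 <1
  x=-2.782: |R|=1.29160 >1
  x=-2.393: |R|=1.02098 >1
So |R|<1 on (-2.3636, 0).

(-2.3636,0); λ=-8 ⇒ h* = (26/11)/8 = 0.2955.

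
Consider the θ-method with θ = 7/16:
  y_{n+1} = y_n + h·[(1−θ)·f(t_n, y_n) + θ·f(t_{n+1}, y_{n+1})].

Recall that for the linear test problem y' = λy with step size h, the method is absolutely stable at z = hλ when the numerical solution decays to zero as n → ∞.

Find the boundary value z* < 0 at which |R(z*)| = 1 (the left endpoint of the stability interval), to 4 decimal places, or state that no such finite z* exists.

left endpoint -16.0000.

With y'=λy (z=hλ):
  y_{n+1} = y_n + z·[9/16·y_n + 7/16·y_{n+1}] ⇒ (1 − 7/16z)y_{n+1} = (1 + 9/16z)y_n
  so R(z) = (1 + 9/16z)/(1 − 7/16z).

Boundary: |R(x)|=1, x<0.
x=-0.87: |R|=0.3699
R=−1: 1+9/16x = −1+7/16x ⇒ -1/8x=2 ⇒ x=2/(-1/8)=-16.0000
Confirm numerically:
  x=-13.687: |R|=0.95863 <1
  x=-12.527: |R|=0.93301 <1
  x=-9.910: |R|=0.85733 <1
  x=-7.237: |R|=0.73708 <1
  x=-16.171: |R|=1.00265 >1
  x=-16.032: |R|=1.00050 >1
So |R|<1 on (-16.0000, 0).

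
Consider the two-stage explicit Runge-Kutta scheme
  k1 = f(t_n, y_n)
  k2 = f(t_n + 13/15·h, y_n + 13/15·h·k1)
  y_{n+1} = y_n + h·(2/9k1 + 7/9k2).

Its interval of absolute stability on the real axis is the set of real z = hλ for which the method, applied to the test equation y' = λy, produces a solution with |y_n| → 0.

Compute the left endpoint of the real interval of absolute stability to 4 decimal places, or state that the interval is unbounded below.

z* = -1.4835.

With y'=λy (z=hλ):
  k1=λy_n ⇒ h·k1=z·y_n;  k2=λ(1+13/15z)y_n ⇒ h·k2=z(1+13/15z)y_n
  y_{n+1}/y_n = 1 + 2/9z + 7/9z(1+13/15z) = 1 + z + 91/135z²
  R(z) = 1 + z + 91/135z².

Boundary: |R(x)|=1, x<0.
x=-1.66: |R|=1.1975
R=1: x+91/135x²=0 ⇒ x=−135/91=-1.4835; min R=1−1/(4·91/135)=0.6291>−1
Confirm numerically:
  x=-1.321: |R|=0.85529 <1
  x=-1.313: |R|=0.84908 <1
  x=-1.155: |R|=0.74423 <1
  x=-1.547: |R|=1.06620 >1
  x=-1.528: |R|=1.04582 >1
Stable set (-1.4835, 0).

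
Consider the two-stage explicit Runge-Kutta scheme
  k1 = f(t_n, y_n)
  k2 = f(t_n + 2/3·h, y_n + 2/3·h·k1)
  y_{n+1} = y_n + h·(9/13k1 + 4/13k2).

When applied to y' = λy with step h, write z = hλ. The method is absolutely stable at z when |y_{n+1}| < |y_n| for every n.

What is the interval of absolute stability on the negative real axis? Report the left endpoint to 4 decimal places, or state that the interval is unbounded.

Set f=λy, z=hλ:
  k1=λy_n ⇒ h·k1=z·y_n;  k2=λ(1+2/3z)y_n ⇒ h·k2=z(1+2/3z)y_n
  y_{n+1}/y_n = 1 + 9/13z + 4/13z(1+2/3z) = 1 + z + 8/39z²
  ⇒ R(z) = 1 + z + 8/39z².

Boundary: |R(x)|=1, x<0.
x=-1.59: |R|=0.0714
R=1: x+8/39x²=0 ⇒ x=−39/8=-4.8750; min R=1−1/(4·8/39)=-0.2188>−1
Confirm numerically:
  x=-4.263: |R|=0.46483 <1
  x=-3.987: |R|=0.27375 <1
  x=-2.798: |R|=0.19209 <1
  x=-2.185: |R|=0.20567 <1
  x=-5.121: |R|=1.25841 >1
  x=-5.119: |R|=1.25621 >1
So |R|<1 on (-4.8750, 0).

(-4.8750, 0).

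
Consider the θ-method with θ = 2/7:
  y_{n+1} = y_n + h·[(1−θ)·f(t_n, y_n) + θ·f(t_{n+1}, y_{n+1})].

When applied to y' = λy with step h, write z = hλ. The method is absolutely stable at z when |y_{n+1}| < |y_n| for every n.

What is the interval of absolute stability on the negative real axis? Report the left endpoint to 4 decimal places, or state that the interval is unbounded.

On y'=λy, z=hλ:
  y_{n+1} = y_n + z·[5/7·y_n + 2/7·y_{n+1}] ⇒ (1 − 2/7z)y_{n+1} = (1 + 5/7z)y_n
  Hence R(z) = (1 + 5/7z)/(1 − 2/7z).

Boundary: |R(x)|=1, x<0.
x=-1.58: |R|=0.0886
R=−1: 1+5/7x = −1+2/7x ⇒ -3/7x=2 ⇒ x=2/(-3/7)=-4.6667
Confirm numerically:
  x=-4.537: |R|=0.97580 <1
  x=-4.187: |R|=0.90640 <1
  x=-3.623: |R|=0.78022 <1
  x=-3.561: |R|=0.76512 <1
  x=-4.859: |R|=1.03451 >1
  x=-4.739: |R|=1.01317 >1
Stable set (-4.6667, 0).

(-4.6667, 0).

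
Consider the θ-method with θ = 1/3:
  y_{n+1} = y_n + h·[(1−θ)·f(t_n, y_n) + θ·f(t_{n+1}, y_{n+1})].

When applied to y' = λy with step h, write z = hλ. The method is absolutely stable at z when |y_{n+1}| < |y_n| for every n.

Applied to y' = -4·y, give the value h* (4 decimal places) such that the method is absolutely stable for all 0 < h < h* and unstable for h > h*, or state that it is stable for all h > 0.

(-6.0000,0); λ=-4 ⇒ h* = (6)/4 = 1.5000.

On y'=λy, z=hλ:
  y_{n+1} = y_n + z·[2/3·y_n + 1/3·y_{n+1}] ⇒ (1 − 1/3z)y_{n+1} = (1 + 2/3z)y_n
  R(z) = (1 + 2/3z)/(1 − 1/3z).

Boundary: |R(x)|=1, x<0.
x=-1.5: |R|=0.0000
R=−1: 1+2/3x = −1+1/3x ⇒ -1/3x=2 ⇒ x=2/(-1/3)=-6.0000
Confirm numerically:
  x=-5.539: |R|=0.94601 <1
  x=-3.897: |R|=0.69508 <1
  x=-3.021: |R|=0.50523 <1
  x=-2.836: |R|=0.45785 <1
  x=-6.082: |R|=1.00903 >1
  x=-6.061: |R|=1.00673 >1
Interval (-6.0000, 0).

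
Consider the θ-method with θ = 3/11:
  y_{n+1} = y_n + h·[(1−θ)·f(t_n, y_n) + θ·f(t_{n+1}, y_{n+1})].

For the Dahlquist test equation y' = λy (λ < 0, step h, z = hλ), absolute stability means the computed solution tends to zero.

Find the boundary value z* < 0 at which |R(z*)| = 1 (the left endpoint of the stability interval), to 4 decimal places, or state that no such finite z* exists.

Test eqn y'=λy, z=hλ:
  y_{n+1} = y_n + z·[8/11·y_n + 3/11·y_{n+1}] ⇒ (1 − 3/11z)y_{n+1} = (1 + 8/11z)y_n
  Hence R(z) = (1 + 8/11z)/(1 − 3/11z).

Solve |R(x)|<1 on ℝ⁻.
x=-1.25: |R|=0.0678
R=−1: 1+8/11x = −1+3/11x ⇒ -5/11x=2 ⇒ x=2/(-5/11)=-4.4000
Confirm numerically:
  x=-3.452: |R|=0.77805 <1
  x=-3.194: |R|=0.70703 <1
  x=-2.076: |R|=0.32552 <1
  x=-1.985: |R|=0.28782 <1
  x=-4.892: |R|=1.09581 >1
  x=-4.507: |R|=1.02182 >1
  x=-4.502: |R|=1.02081 >1
So |R|<1 on (-4.4000, 0).

left endpoint -4.4000.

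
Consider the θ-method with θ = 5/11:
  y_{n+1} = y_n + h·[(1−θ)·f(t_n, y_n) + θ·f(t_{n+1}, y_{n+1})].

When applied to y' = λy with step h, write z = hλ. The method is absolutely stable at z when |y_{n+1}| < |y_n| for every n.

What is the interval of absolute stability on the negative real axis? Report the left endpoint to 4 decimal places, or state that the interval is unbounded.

(-22.0000, 0).

Test eqn y'=λy, z=hλ:
  y_{n+1} = y_n + z·[6/11·y_n + 5/11·y_{n+1}] ⇒ (1 − 5/11z)y_{n+1} = (1 + 6/11z)y_n
  R(z) = (1 + 6/11z)/(1 − 5/11z).

Boundary: |R(x)|=1, x<0.
x=-0.64: |R|=0.5042
R=−1: 1+6/11x = −1+5/11x ⇒ -1/11x=2 ⇒ x=2/(-1/11)=-22.0000
Confirm numerically:
  x=-21.611: |R|=0.99673 <1
  x=-20.387: |R|=0.98572 <1
  x=-9.806: |R|=0.79687 <1
  x=-9.424: |R|=0.78362 <1
  x=-22.484: |R|=1.00392 >1
  x=-22.290: |R|=1.00237 >1
So |R|<1 on (-22.0000, 0).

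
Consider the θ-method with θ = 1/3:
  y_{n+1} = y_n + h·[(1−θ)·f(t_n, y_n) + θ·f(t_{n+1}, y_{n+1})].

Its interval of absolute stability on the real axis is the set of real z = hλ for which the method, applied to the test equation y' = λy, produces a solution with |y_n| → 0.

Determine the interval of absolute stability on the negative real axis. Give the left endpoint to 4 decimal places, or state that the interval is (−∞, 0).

z∈(-6.0000,0).

On y'=λy, z=hλ:
  y_{n+1} = y_n + z·[2/3·y_n + 1/3·y_{n+1}] ⇒ (1 − 1/3z)y_{n+1} = (1 + 2/3z)y_n
  ⇒ R(z) = (1 + 2/3z)/(1 − 1/3z).

Find x<0 with |R(x)|<1.
x=-1.76: |R|=0.1092
R=−1: 1+2/3x = −1+1/3x ⇒ -1/3x=2 ⇒ x=2/(-1/3)=-6.0000
Confirm numerically:
  x=-4.174: |R|=0.74547 <1
  x=-3.055: |R|=0.51363 <1
  x=-2.611: |R|=0.39601 <1
  x=-6.448: |R|=1.04742 >1
  x=-6.038: |R|=1.00420 >1
So |R|<1 on (-6.0000, 0).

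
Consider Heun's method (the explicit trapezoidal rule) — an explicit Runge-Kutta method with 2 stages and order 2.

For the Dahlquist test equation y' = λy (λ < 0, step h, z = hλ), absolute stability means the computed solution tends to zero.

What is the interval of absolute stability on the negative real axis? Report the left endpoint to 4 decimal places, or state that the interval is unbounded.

z∈(-2.0000,0).

With y'=λy (z=hλ):
  order 2, 2-stage ⇒ R(z)=1+z+z^2/2
  (e.g. R(-1.53)=0.64045, |R|=0.64045)

Boundary: |R(x)|=1, x<0.
x=-1.53: |R|=0.6404
|R(-2.17)|=1.1845 |R(-1.2)|=0.5200 |R(-0.9)|=0.5050
Bisect:
  x_lo=-2.3491 |R|=1.4101  x_hi=-0.1874 |R|=0.8302
  mid=-1.26826 |R|=0.53598 →hi
  mid=-1.80869 |R|=0.82699 →hi
  mid=-2.07891 |R|=1.08202 →lo
  mid=-1.94380 |R|=0.94538 →hi
  mid=-2.01135 |R|=1.01142 →lo
  mid=-1.97758 |R|=0.97783 →hi
  mid=-1.99446 |R|=0.99448 →hi
  mid=-2.00291 |R|=1.00291 →lo
  mid=-1.99869 |R|=0.99869 →hi
  mid=-2.00080 |R|=1.00080 →lo
  ...
  [-2.00000,-1.99987] ⇒ x*=-2.0000
So |R|<1 on (-2.0000, 0).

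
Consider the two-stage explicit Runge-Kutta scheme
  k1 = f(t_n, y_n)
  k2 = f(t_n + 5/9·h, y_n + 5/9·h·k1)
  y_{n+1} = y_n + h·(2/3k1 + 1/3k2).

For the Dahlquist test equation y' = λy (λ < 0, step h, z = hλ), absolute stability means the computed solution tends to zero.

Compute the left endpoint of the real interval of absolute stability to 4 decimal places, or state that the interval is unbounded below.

z* = -5.4000.

Test eqn y'=λy, z=hλ:
  k1=λy_n ⇒ h·k1=z·y_n;  k2=λ(1+5/9z)y_n ⇒ h·k2=z(1+5/9z)y_n
  y_{n+1}/y_n = 1 + 2/3z + 1/3z(1+5/9z) = 1 + z + 5/27z²
  R(z) = 1 + z + 5/27z².

Boundary: |R(x)|=1, x<0.
x=-1.39: |R|=0.0322
R=1: x+5/27x²=0 ⇒ x=−27/5=-5.4000; min R=1−1/(4·5/27)=-0.3500>−1
Confirm numerically:
  x=-5.037: |R|=0.66140 <1
  x=-2.958: |R|=0.33767 <1
  x=-2.785: |R|=0.34866 <1
  x=-5.889: |R|=1.53328 >1
  x=-5.662: |R|=1.27471 >1
  x=-5.499: |R|=1.10081 >1
Stable set (-5.4000, 0).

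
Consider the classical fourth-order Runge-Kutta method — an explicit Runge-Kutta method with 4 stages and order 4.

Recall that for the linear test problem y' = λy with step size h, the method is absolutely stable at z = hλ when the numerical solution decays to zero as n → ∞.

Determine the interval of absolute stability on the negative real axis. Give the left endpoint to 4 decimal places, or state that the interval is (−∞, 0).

Test eqn y'=λy, z=hλ:
  order 4, 4-stage ⇒ R(z)=1+z+z^2/2+z^3/6+z^4/24
  (e.g. R(-1.74)=0.27773, |R|=0.27773)

Boundary: |R(x)|=1, x<0.
x=-1.74: |R|=0.2777
|R(-3.15)|=1.7043 |R(-2.84)|=1.0857 |R(-0.8)|=0.4517
Bisect:
  x_lo=-3.2199 |R|=1.8789  x_hi=-0.3430 |R|=0.7097
  mid=-1.78143 |R|=0.28272 →hi
  mid=-2.50067 |R|=0.64909 →hi
  mid=-2.86029 |R|=1.11908 →lo
  mid=-2.68048 |R|=0.85313 →hi
  mid=-2.77038 |R|=0.97775 →hi
  mid=-2.81533 |R|=1.04624 →lo
  mid=-2.79286 |R|=1.01146 →lo
  mid=-2.78162 |R|=0.99447 →hi
  mid=-2.78724 |R|=1.00294 →lo
  mid=-2.78443 |R|=0.99870 →hi
  ...
  [-2.78531,-2.78513] ⇒ x*=-2.7853
Interval (-2.7853, 0).

z∈(-2.7853,0).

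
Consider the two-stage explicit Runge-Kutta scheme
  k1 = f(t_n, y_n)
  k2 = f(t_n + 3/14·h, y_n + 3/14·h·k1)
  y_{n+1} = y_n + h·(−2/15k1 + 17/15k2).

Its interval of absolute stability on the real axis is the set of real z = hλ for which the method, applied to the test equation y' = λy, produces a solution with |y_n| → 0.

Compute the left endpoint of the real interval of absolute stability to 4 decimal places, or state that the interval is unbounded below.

left endpoint -4.1176.

Set f=λy, z=hλ:
  k1=λy_n ⇒ h·k1=z·y_n;  k2=λ(1+3/14z)y_n ⇒ h·k2=z(1+3/14z)y_n
  y_{n+1}/y_n = 1 − 2/15z + 17/15z(1+3/14z) = 1 + z + 17/70z²
  Hence R(z) = 1 + z + 17/70z².

Boundary: |R(x)|=1, x<0.
x=-0.33: |R|=0.6964
R=1: x+17/70x²=0 ⇒ x=−70/17=-4.1176; min R=1−1/(4·17/70)=-0.0294>−1
Confirm numerically:
  x=-3.351: |R|=0.37609 <1
  x=-2.583: |R|=0.03732 <1
  x=-2.440: |R|=0.00587 <1
  x=-4.530: |R|=1.45365 >1
  x=-4.495: |R|=1.41193 >1
  x=-4.200: |R|=1.08400 >1
Stable set (-4.1176, 0).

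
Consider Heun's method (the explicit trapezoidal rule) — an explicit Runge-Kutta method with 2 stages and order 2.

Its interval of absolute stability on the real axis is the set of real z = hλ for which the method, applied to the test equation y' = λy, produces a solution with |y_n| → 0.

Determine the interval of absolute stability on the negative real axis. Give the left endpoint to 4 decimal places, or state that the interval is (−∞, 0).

On y'=λy, z=hλ:
  order 2, 2-stage ⇒ R(z)=1+z+z^2/2
  (e.g. R(-0.53)=0.61045, |R|=0.61045)

Need |R(x)|<1, x<0.
x=-0.53: |R|=0.6104
|R(-1.83)|=0.8445 |R(-1.8)|=0.8200 |R(-1.22)|=0.5242
Bisect:
  x_lo=-2.7235 |R|=1.9853  x_hi=-0.3946 |R|=0.6832
  mid=-1.55908 |R|=0.65629 →hi
  mid=-2.14130 |R|=1.15129 →lo
  mid=-1.85019 |R|=0.86141 →hi
  mid=-1.99575 |R|=0.99576 →hi
  mid=-2.06853 |R|=1.07087 →lo
  mid=-2.03214 |R|=1.03265 →lo
  mid=-2.01394 |R|=1.01404 →lo
  ...
  [-2.00001,-1.99987] ⇒ x*=-2.0000
So |R|<1 on (-2.0000, 0).

z∈(-2.0000,0).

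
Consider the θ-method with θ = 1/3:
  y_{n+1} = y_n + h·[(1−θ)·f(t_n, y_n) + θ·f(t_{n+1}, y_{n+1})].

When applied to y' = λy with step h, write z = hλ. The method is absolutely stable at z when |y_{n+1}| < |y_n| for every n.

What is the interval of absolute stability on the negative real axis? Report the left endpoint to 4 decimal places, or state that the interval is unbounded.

(-6.0000, 0).

Test eqn y'=λy, z=hλ:
  y_{n+1} = y_n + z·[2/3·y_n + 1/3·y_{n+1}] ⇒ (1 − 1/3z)y_{n+1} = (1 + 2/3z)y_n
  so R(z) = (1 + 2/3z)/(1 − 1/3z).

Solve |R(x)|<1 on ℝ⁻.
x=-1.76: |R|=0.1092
R=−1: 1+2/3x = −1+1/3x ⇒ -1/3x=2 ⇒ x=2/(-1/3)=-6.0000
Confirm numerically:
  x=-4.183: |R|=0.74704 <1
  x=-3.459: |R|=0.60660 <1
  x=-2.656: |R|=0.40877 <1
  x=-2.592: |R|=0.39056 <1
  x=-6.514: |R|=1.05403 >1
  x=-6.410: |R|=1.04357 >1
Stable set (-6.0000, 0).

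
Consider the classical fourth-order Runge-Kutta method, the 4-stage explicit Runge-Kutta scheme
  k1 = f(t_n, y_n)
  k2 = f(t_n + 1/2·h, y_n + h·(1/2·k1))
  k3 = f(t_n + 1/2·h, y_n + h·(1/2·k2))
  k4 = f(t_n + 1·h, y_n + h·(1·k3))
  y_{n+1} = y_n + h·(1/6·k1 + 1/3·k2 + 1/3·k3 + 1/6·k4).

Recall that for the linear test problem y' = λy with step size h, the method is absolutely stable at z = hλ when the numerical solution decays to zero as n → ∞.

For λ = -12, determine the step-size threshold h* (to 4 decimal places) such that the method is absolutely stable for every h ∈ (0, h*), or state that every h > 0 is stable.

(-2.7853,0); λ=-12 ⇒ h* = 0.2321.

With y'=λy (z=hλ):
  order 4, 4-stage ⇒ R(z)=1+z+z^2/2+z^3/6+z^4/24
  (e.g. R(-0.56)=0.57163, |R|=0.57163)

Solve |R(x)|<1 on ℝ⁻.
x=-0.56: |R|=0.5716
|R(-2.84)|=1.0857 |R(-2.74)|=0.9338 |R(-1.38)|=0.2853
Bisect:
  x_lo=-3.1649 |R|=1.7402  x_hi=-0.1681 |R|=0.8452
  mid=-1.66650 |R|=0.27211 →hi
  mid=-2.41568 |R|=0.57150 →hi
  mid=-2.79027 |R|=1.00753 →lo
  mid=-2.60297 |R|=0.75816 →hi
  mid=-2.69662 |R|=0.87434 →hi
  mid=-2.74344 |R|=0.93872 →hi
  mid=-2.76686 |R|=0.97256 →hi
  mid=-2.77856 |R|=0.98990 →hi
  ...
  [-2.78533,-2.78515] ⇒ x*=-2.7853
Interval (-2.7853, 0).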